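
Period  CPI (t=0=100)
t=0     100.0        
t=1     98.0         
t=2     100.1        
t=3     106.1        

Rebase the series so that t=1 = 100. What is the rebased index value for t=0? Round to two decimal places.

Rebased(t=0) = 100.0 / 98.0 × 100 = 102.0408

102.04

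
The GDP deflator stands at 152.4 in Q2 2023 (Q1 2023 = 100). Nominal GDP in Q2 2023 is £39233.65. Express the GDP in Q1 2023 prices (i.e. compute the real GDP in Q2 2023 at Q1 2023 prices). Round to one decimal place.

Real = Nominal ÷ (Index/100) = 39233.65 ÷ (152.4/100)
     = 39233.65 ÷ 1.524 = 25743.8648

25743.9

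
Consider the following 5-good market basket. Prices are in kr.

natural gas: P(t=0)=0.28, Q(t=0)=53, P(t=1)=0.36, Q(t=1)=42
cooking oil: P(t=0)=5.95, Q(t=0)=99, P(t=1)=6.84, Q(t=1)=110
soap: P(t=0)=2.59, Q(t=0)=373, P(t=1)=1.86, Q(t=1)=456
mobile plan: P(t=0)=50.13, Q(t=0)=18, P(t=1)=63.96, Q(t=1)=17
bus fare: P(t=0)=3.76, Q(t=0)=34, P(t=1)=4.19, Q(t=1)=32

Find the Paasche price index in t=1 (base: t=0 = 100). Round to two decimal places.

100.61

Paasche price index uses current-period quantities as weights.
ΣP(t=1)·Q(t=1) = 0.36×42 + 6.84×110 + 1.86×456 + 63.96×17 + 4.19×32 = 15.12 + 752.4 + 848.16 + 1087.32 + 134.08 = 2837.08
ΣP(t=0)·Q(t=1) = 0.28×42 + 5.95×110 + 2.59×456 + 50.13×17 + 3.76×32 = 11.76 + 654.5 + 1181.04 + 852.21 + 120.32 = 2819.83
Index = 2837.08 / 2819.83 × 100 = 100.6117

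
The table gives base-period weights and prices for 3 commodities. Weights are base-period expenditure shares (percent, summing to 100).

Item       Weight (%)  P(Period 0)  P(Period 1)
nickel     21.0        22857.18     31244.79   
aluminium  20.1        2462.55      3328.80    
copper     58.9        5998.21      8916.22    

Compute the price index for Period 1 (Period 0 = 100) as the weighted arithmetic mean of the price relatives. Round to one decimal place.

nickel: 21.0 × (31244.79/22857.18) = 21.0 × 1.366957 = 28.7061
aluminium: 20.1 × (3328.80/2462.55) = 20.1 × 1.351770 = 27.1706
copper: 58.9 × (8916.22/5998.21) = 58.9 × 1.486480 = 87.5537
Index = Σ wᵢ·(p₁ᵢ/p₀ᵢ) = 28.7061 + 27.1706 + 87.5537 = 143.4304

143.4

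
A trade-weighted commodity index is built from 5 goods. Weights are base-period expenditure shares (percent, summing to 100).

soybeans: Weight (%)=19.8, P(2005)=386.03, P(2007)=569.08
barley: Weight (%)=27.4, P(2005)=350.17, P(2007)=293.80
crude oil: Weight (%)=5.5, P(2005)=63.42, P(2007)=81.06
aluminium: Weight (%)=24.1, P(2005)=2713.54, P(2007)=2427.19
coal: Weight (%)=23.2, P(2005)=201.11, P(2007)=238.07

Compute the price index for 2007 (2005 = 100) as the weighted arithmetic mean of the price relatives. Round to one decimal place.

soybeans: 19.8 × (569.08/386.03) = 19.8 × 1.474186 = 29.1889
barley: 27.4 × (293.80/350.17) = 27.4 × 0.839021 = 22.9892
crude oil: 5.5 × (81.06/63.42) = 5.5 × 1.278146 = 7.0298
aluminium: 24.1 × (2427.19/2713.54) = 24.1 × 0.894474 = 21.5568
coal: 23.2 × (238.07/201.11) = 23.2 × 1.183780 = 27.4637
Index = Σ wᵢ·(p₁ᵢ/p₀ᵢ) = 29.1889 + 22.9892 + 7.0298 + 21.5568 + 27.4637 = 108.2284

108.2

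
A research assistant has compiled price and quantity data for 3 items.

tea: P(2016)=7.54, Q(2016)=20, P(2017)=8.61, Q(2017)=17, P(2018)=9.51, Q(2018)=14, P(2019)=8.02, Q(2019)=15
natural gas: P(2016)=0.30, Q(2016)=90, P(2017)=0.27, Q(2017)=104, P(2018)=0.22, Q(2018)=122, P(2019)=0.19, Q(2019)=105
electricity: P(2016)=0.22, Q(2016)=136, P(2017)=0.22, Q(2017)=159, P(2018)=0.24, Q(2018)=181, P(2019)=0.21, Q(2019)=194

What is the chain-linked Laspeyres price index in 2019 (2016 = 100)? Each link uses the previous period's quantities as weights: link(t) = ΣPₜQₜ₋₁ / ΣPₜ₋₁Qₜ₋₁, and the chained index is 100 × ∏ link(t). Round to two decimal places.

98.85

Link 2016→2017:
ΣP(2017)Q(2016) = 8.61×20 + 0.27×90 + 0.22×136 = 172.2 + 24.3 + 29.92 = 226.42
ΣP(2016)Q(2016) = 7.54×20 + 0.30×90 + 0.22×136 = 150.8 + 27 + 29.92 = 207.72
link = 226.42/207.72 = 1.090025
Link 2017→2018:
ΣP(2018)Q(2017) = 9.51×17 + 0.22×104 + 0.24×159 = 161.67 + 22.88 + 38.16 = 222.71
ΣP(2017)Q(2017) = 8.61×17 + 0.27×104 + 0.22×159 = 146.37 + 28.08 + 34.98 = 209.43
link = 222.71/209.43 = 1.063410
Link 2018→2019:
ΣP(2019)Q(2018) = 8.02×14 + 0.19×122 + 0.21×181 = 112.28 + 23.18 + 38.01 = 173.47
ΣP(2018)Q(2018) = 9.51×14 + 0.22×122 + 0.24×181 = 133.14 + 26.84 + 43.44 = 203.42
link = 173.47/203.42 = 0.852768
Chained index = 100 × 1.090025 × 1.063410 × 0.852768 = 98.8480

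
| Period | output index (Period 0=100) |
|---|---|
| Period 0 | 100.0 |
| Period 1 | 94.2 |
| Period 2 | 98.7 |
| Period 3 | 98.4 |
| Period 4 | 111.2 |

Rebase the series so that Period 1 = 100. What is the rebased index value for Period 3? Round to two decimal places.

104.46

Rebased(Period 3) = 98.4 / 94.2 × 100 = 104.4586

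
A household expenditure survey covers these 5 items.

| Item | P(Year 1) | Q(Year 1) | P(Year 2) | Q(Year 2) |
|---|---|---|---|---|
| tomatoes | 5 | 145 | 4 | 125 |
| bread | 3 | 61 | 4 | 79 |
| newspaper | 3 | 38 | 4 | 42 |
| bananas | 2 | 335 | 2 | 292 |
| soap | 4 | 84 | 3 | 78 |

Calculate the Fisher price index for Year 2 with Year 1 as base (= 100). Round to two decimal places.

Laspeyres component (base-period weights):
ΣP(Year 2)Q(Year 1) = 4×145 + 4×61 + 4×38 + 2×335 + 3×84 = 580 + 244 + 152 + 670 + 252 = 1898
ΣP(Year 1)Q(Year 1) = 5×145 + 3×61 + 3×38 + 2×335 + 4×84 = 725 + 183 + 114 + 670 + 336 = 2028
L = 1898 / 2028 × 100 = 93.5897
Paasche component (current-period weights):
ΣP(Year 2)Q(Year 2) = 4×125 + 4×79 + 4×42 + 2×292 + 3×78 = 500 + 316 + 168 + 584 + 234 = 1802
ΣP(Year 1)Q(Year 2) = 5×125 + 3×79 + 3×42 + 2×292 + 4×78 = 625 + 237 + 126 + 584 + 312 = 1884
P = 1802 / 1884 × 100 = 95.6476
Fisher = √(L × P) = √(93.5897 × 95.6476) = 94.6131

94.61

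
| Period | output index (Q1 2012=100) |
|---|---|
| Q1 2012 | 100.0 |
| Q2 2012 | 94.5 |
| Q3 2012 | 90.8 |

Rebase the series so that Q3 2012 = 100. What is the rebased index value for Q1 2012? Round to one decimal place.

110.1

Rebased(Q1 2012) = 100.0 / 90.8 × 100 = 110.1322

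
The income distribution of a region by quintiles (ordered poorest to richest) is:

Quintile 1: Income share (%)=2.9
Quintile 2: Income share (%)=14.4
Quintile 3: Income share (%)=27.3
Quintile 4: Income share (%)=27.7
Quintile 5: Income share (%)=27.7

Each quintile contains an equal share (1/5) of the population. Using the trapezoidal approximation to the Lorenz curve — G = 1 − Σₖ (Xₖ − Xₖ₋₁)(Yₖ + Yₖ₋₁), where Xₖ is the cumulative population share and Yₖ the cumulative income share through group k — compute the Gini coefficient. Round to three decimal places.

0.252

Cumulative income shares Yₖ: 0.0290, 0.1730, 0.4460, 0.7230, 1.0000
Σ (Xₖ−Xₖ₋₁)(Yₖ+Yₖ₋₁) = (1/5)(0.0290+0.0000) + (1/5)(0.1730+0.0290) + (1/5)(0.4460+0.1730) + (1/5)(0.7230+0.4460) + (1/5)(1.0000+0.7230)
  = 0.0058 + 0.0404 + 0.1238 + 0.2338 + 0.3446 = 0.7484
G = 1 − 0.7484 = 0.2516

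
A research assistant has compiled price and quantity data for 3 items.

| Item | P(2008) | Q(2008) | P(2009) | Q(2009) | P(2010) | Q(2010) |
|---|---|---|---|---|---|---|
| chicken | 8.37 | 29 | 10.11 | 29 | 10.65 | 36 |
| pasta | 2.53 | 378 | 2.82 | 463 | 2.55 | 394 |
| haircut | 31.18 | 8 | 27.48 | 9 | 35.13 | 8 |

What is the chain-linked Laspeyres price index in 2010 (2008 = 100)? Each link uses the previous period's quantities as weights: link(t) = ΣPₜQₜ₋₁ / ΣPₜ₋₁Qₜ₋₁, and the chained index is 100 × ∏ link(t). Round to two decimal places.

Link 2008→2009:
ΣP(2009)Q(2008) = 10.11×29 + 2.82×378 + 27.48×8 = 293.19 + 1065.96 + 219.84 = 1578.99
ΣP(2008)Q(2008) = 8.37×29 + 2.53×378 + 31.18×8 = 242.73 + 956.34 + 249.44 = 1448.51
link = 1578.99/1448.51 = 1.090079
Link 2009→2010:
ΣP(2010)Q(2009) = 10.65×29 + 2.55×463 + 35.13×9 = 308.85 + 1180.65 + 316.17 = 1805.67
ΣP(2009)Q(2009) = 10.11×29 + 2.82×463 + 27.48×9 = 293.19 + 1305.66 + 247.32 = 1846.17
link = 1805.67/1846.17 = 0.978063
Chained index = 100 × 1.090079 × 0.978063 = 106.6165

106.62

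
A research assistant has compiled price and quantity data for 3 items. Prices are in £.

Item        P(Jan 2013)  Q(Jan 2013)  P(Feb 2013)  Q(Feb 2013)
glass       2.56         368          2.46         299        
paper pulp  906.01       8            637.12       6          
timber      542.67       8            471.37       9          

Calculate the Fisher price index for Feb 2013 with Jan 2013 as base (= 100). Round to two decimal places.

78.69

Laspeyres component (base-period weights):
ΣP(Feb 2013)Q(Jan 2013) = 2.46×368 + 637.12×8 + 471.37×8 = 905.28 + 5096.96 + 3770.96 = 9773.2
ΣP(Jan 2013)Q(Jan 2013) = 2.56×368 + 906.01×8 + 542.67×8 = 942.08 + 7248.08 + 4341.36 = 12531.52
L = 9773.2 / 12531.52 × 100 = 77.9889
Paasche component (current-period weights):
ΣP(Feb 2013)Q(Feb 2013) = 2.46×299 + 637.12×6 + 471.37×9 = 735.54 + 3822.72 + 4242.33 = 8800.59
ΣP(Jan 2013)Q(Feb 2013) = 2.56×299 + 906.01×6 + 542.67×9 = 765.44 + 5436.06 + 4884.03 = 11085.53
P = 8800.59 / 11085.53 × 100 = 79.3881
Fisher = √(L × P) = √(77.9889 × 79.3881) = 78.6854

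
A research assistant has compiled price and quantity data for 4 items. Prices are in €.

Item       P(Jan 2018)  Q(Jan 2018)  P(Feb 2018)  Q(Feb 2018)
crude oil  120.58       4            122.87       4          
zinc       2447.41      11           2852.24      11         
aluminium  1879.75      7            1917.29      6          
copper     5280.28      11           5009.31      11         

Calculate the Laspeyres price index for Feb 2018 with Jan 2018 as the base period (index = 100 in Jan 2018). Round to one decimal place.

101.8

Laspeyres price index uses base-period quantities as weights.
ΣP(Feb 2018)·Q(Jan 2018) = 122.87×4 + 2852.24×11 + 1917.29×7 + 5009.31×11 = 491.48 + 31374.64 + 13421.03 + 55102.41 = 100389.56
ΣP(Jan 2018)·Q(Jan 2018) = 120.58×4 + 2447.41×11 + 1879.75×7 + 5280.28×11 = 482.32 + 26921.51 + 13158.25 + 58083.08 = 98645.16
Index = 100389.56 / 98645.16 × 100 = 101.7684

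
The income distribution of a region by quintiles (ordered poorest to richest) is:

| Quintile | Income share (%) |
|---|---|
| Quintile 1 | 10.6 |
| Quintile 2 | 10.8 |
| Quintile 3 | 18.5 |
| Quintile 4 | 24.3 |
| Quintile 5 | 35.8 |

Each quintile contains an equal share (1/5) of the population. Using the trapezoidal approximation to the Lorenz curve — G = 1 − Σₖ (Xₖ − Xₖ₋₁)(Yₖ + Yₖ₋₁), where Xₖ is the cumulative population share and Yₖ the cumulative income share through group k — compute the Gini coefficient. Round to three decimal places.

0.256

Cumulative income shares Yₖ: 0.1060, 0.2140, 0.3990, 0.6420, 1.0000
Σ (Xₖ−Xₖ₋₁)(Yₖ+Yₖ₋₁) = (1/5)(0.1060+0.0000) + (1/5)(0.2140+0.1060) + (1/5)(0.3990+0.2140) + (1/5)(0.6420+0.3990) + (1/5)(1.0000+0.6420)
  = 0.0212 + 0.0640 + 0.1226 + 0.2082 + 0.3284 = 0.7444
G = 1 − 0.7444 = 0.2556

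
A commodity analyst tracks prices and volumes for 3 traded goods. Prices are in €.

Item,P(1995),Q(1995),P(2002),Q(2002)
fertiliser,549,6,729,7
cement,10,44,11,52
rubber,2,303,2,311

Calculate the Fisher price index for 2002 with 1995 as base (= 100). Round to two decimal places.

126.11

Laspeyres component (base-period weights):
ΣP(2002)Q(1995) = 729×6 + 11×44 + 2×303 = 4374 + 484 + 606 = 5464
ΣP(1995)Q(1995) = 549×6 + 10×44 + 2×303 = 3294 + 440 + 606 = 4340
L = 5464 / 4340 × 100 = 125.8986
Paasche component (current-period weights):
ΣP(2002)Q(2002) = 729×7 + 11×52 + 2×311 = 5103 + 572 + 622 = 6297
ΣP(1995)Q(2002) = 549×7 + 10×52 + 2×311 = 3843 + 520 + 622 = 4985
P = 6297 / 4985 × 100 = 126.3190
Fisher = √(L × P) = √(125.8986 × 126.3190) = 126.1086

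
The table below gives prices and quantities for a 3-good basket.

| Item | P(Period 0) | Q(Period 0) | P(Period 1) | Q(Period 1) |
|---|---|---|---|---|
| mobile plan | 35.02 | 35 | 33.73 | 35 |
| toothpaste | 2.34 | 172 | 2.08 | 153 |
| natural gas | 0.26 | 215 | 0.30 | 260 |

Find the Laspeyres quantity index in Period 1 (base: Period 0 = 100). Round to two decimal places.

98.05

Laspeyres quantity index uses base-period prices as weights.
ΣP(Period 0)·Q(Period 1) = 35.02×35 + 2.34×153 + 0.26×260 = 1225.7 + 358.02 + 67.6 = 1651.32
ΣP(Period 0)·Q(Period 0) = 35.02×35 + 2.34×172 + 0.26×215 = 1225.7 + 402.48 + 55.9 = 1684.08
Index = 1651.32 / 1684.08 × 100 = 98.0547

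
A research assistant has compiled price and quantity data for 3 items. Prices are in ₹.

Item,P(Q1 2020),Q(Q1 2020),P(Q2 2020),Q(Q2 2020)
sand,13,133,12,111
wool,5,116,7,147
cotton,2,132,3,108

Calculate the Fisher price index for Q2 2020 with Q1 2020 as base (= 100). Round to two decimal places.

Laspeyres component (base-period weights):
ΣP(Q2 2020)Q(Q1 2020) = 12×133 + 7×116 + 3×132 = 1596 + 812 + 396 = 2804
ΣP(Q1 2020)Q(Q1 2020) = 13×133 + 5×116 + 2×132 = 1729 + 580 + 264 = 2573
L = 2804 / 2573 × 100 = 108.9778
Paasche component (current-period weights):
ΣP(Q2 2020)Q(Q2 2020) = 12×111 + 7×147 + 3×108 = 1332 + 1029 + 324 = 2685
ΣP(Q1 2020)Q(Q2 2020) = 13×111 + 5×147 + 2×108 = 1443 + 735 + 216 = 2394
P = 2685 / 2394 × 100 = 112.1554
Fisher = √(L × P) = √(108.9778 × 112.1554) = 110.5552

110.56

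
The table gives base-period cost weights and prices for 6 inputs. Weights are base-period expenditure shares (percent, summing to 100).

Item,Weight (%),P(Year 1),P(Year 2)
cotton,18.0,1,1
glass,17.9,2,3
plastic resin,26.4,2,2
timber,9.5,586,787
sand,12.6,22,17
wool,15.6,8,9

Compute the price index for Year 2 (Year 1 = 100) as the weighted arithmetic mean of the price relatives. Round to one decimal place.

111.3

cotton: 18.0 × (1/1) = 18.0 × 1.000000 = 18.0000
glass: 17.9 × (3/2) = 17.9 × 1.500000 = 26.8500
plastic resin: 26.4 × (2/2) = 26.4 × 1.000000 = 26.4000
timber: 9.5 × (787/586) = 9.5 × 1.343003 = 12.7585
sand: 12.6 × (17/22) = 12.6 × 0.772727 = 9.7364
wool: 15.6 × (9/8) = 15.6 × 1.125000 = 17.5500
Index = Σ wᵢ·(p₁ᵢ/p₀ᵢ) = 18.0000 + 26.8500 + 26.4000 + 12.7585 + 9.7364 + 17.5500 = 111.2949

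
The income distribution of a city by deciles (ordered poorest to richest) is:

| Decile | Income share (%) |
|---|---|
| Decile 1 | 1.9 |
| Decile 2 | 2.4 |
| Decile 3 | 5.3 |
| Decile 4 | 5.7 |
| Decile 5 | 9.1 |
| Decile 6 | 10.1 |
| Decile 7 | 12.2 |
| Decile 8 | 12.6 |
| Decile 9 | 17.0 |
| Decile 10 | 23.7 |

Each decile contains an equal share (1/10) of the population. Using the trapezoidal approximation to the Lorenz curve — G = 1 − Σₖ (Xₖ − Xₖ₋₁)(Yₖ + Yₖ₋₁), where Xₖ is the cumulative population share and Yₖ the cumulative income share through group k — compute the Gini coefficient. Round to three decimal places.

Cumulative income shares Yₖ: 0.0190, 0.0430, 0.0960, 0.1530, 0.2440, 0.3450, 0.4670, 0.5930, 0.7630, 1.0000
Σ (Xₖ−Xₖ₋₁)(Yₖ+Yₖ₋₁) = (1/10)(0.0190+0.0000) + (1/10)(0.0430+0.0190) + (1/10)(0.0960+0.0430) + (1/10)(0.1530+0.0960) + (1/10)(0.2440+0.1530) + (1/10)(0.3450+0.2440) + (1/10)(0.4670+0.3450) + (1/10)(0.5930+0.4670) + (1/10)(0.7630+0.5930) + (1/10)(1.0000+0.7630)
  = 0.0019 + 0.0062 + 0.0139 + 0.0249 + 0.0397 + 0.0589 + 0.0812 + 0.1060 + 0.1356 + 0.1763 = 0.6446
G = 1 − 0.6446 = 0.3554

0.355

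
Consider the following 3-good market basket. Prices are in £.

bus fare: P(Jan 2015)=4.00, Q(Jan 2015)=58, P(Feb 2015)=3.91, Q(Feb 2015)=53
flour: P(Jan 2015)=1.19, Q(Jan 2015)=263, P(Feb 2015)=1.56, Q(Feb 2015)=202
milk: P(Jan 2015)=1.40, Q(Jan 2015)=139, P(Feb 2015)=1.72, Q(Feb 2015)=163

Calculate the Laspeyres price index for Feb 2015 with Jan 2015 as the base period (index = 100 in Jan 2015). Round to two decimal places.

118.47

Laspeyres price index uses base-period quantities as weights.
ΣP(Feb 2015)·Q(Jan 2015) = 3.91×58 + 1.56×263 + 1.72×139 = 226.78 + 410.28 + 239.08 = 876.14
ΣP(Jan 2015)·Q(Jan 2015) = 4.00×58 + 1.19×263 + 1.40×139 = 232 + 312.97 + 194.6 = 739.57
Index = 876.14 / 739.57 × 100 = 118.4661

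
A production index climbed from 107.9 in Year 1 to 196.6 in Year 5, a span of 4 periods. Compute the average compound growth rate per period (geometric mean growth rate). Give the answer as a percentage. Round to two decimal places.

16.18%

Growth factor = (196.6/107.9)^(1/4) = (1.822057)^(1/4) = 1.161824
Growth rate = 1.161824 − 1 = 0.161824 = 16.1824%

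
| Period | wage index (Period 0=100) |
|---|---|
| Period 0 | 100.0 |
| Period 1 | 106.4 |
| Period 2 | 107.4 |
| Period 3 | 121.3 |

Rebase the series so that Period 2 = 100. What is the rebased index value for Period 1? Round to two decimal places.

99.07

Rebased(Period 1) = 106.4 / 107.4 × 100 = 99.0689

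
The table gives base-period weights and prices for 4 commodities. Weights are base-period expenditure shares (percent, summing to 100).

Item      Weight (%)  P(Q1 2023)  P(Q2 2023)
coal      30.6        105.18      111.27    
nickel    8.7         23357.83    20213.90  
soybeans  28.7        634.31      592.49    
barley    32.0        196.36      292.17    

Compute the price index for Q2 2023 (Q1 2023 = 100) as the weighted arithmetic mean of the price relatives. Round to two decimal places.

coal: 30.6 × (111.27/105.18) = 30.6 × 1.057901 = 32.3718
nickel: 8.7 × (20213.90/23357.83) = 8.7 × 0.865401 = 7.5290
soybeans: 28.7 × (592.49/634.31) = 28.7 × 0.934070 = 26.8078
barley: 32.0 × (292.17/196.36) = 32.0 × 1.487930 = 47.6138
Index = Σ wᵢ·(p₁ᵢ/p₀ᵢ) = 32.3718 + 7.5290 + 26.8078 + 47.6138 = 114.3223

114.32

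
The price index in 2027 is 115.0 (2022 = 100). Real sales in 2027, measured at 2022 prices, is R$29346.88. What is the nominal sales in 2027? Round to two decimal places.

Nominal = Real × (Index/100) = 29346.88 × (115.0/100)
        = 29346.88 × 1.150 = 33748.9120

33748.91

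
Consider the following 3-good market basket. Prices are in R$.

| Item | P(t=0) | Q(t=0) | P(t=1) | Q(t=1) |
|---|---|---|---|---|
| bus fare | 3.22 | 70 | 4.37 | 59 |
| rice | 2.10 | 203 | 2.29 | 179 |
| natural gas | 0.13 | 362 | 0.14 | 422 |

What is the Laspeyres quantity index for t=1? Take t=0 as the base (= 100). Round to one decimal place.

88.8

Laspeyres quantity index uses base-period prices as weights.
ΣP(t=0)·Q(t=1) = 3.22×59 + 2.10×179 + 0.13×422 = 189.98 + 375.9 + 54.86 = 620.74
ΣP(t=0)·Q(t=0) = 3.22×70 + 2.10×203 + 0.13×362 = 225.4 + 426.3 + 47.06 = 698.76
Index = 620.74 / 698.76 × 100 = 88.8345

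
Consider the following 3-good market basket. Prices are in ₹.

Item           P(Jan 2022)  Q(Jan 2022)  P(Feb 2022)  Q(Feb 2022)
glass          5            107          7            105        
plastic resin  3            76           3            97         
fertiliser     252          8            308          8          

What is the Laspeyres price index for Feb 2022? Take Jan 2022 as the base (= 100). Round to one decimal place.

Laspeyres price index uses base-period quantities as weights.
ΣP(Feb 2022)·Q(Jan 2022) = 7×107 + 3×76 + 308×8 = 749 + 228 + 2464 = 3441
ΣP(Jan 2022)·Q(Jan 2022) = 5×107 + 3×76 + 252×8 = 535 + 228 + 2016 = 2779
Index = 3441 / 2779 × 100 = 123.8215

123.8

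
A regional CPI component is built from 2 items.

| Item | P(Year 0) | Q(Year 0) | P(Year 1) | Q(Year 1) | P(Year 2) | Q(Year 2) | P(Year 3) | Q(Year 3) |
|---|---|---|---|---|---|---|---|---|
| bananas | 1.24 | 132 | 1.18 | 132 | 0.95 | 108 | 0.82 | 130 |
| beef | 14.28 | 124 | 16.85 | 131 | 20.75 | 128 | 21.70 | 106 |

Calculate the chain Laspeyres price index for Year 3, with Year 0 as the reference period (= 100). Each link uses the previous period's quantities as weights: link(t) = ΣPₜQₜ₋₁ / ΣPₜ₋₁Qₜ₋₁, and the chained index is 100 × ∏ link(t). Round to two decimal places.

145.11

Link Year 0→Year 1:
ΣP(Year 1)Q(Year 0) = 1.18×132 + 16.85×124 = 155.76 + 2089.4 = 2245.16
ΣP(Year 0)Q(Year 0) = 1.24×132 + 14.28×124 = 163.68 + 1770.72 = 1934.4
link = 2245.16/1934.4 = 1.160649
Link Year 1→Year 2:
ΣP(Year 2)Q(Year 1) = 0.95×132 + 20.75×131 = 125.4 + 2718.25 = 2843.65
ΣP(Year 1)Q(Year 1) = 1.18×132 + 16.85×131 = 155.76 + 2207.35 = 2363.11
link = 2843.65/2363.11 = 1.203351
Link Year 2→Year 3:
ΣP(Year 3)Q(Year 2) = 0.82×108 + 21.70×128 = 88.56 + 2777.6 = 2866.16
ΣP(Year 2)Q(Year 2) = 0.95×108 + 20.75×128 = 102.6 + 2656 = 2758.6
link = 2866.16/2758.6 = 1.038991
Chained index = 100 × 1.160649 × 1.203351 × 1.038991 = 145.1125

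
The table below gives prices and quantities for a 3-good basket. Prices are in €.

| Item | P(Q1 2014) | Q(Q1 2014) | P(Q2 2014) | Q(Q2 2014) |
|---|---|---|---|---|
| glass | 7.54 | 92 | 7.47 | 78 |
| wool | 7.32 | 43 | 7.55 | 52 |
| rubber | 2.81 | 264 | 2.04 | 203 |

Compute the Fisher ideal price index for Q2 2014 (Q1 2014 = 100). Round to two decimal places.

89.42

Laspeyres component (base-period weights):
ΣP(Q2 2014)Q(Q1 2014) = 7.47×92 + 7.55×43 + 2.04×264 = 687.24 + 324.65 + 538.56 = 1550.45
ΣP(Q1 2014)Q(Q1 2014) = 7.54×92 + 7.32×43 + 2.81×264 = 693.68 + 314.76 + 741.84 = 1750.28
L = 1550.45 / 1750.28 × 100 = 88.5830
Paasche component (current-period weights):
ΣP(Q2 2014)Q(Q2 2014) = 7.47×78 + 7.55×52 + 2.04×203 = 582.66 + 392.6 + 414.12 = 1389.38
ΣP(Q1 2014)Q(Q2 2014) = 7.54×78 + 7.32×52 + 2.81×203 = 588.12 + 380.64 + 570.43 = 1539.19
P = 1389.38 / 1539.19 × 100 = 90.2670
Fisher = √(L × P) = √(88.5830 × 90.2670) = 89.4210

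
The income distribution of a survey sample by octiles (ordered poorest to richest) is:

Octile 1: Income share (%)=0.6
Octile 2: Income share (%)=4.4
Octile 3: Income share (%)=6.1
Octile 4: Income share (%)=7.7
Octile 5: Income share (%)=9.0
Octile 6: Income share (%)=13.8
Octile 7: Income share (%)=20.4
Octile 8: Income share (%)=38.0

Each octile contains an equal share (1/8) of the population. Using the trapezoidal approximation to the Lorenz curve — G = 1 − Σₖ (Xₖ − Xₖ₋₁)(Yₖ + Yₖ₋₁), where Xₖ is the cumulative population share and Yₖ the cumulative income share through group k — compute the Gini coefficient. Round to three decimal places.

0.458

Cumulative income shares Yₖ: 0.0060, 0.0500, 0.1110, 0.1880, 0.2780, 0.4160, 0.6200, 1.0000
Σ (Xₖ−Xₖ₋₁)(Yₖ+Yₖ₋₁) = (1/8)(0.0060+0.0000) + (1/8)(0.0500+0.0060) + (1/8)(0.1110+0.0500) + (1/8)(0.1880+0.1110) + (1/8)(0.2780+0.1880) + (1/8)(0.4160+0.2780) + (1/8)(0.6200+0.4160) + (1/8)(1.0000+0.6200)
  = 0.0008 + 0.0070 + 0.0201 + 0.0374 + 0.0583 + 0.0868 + 0.1295 + 0.2025 = 0.5423
G = 1 − 0.5423 = 0.4577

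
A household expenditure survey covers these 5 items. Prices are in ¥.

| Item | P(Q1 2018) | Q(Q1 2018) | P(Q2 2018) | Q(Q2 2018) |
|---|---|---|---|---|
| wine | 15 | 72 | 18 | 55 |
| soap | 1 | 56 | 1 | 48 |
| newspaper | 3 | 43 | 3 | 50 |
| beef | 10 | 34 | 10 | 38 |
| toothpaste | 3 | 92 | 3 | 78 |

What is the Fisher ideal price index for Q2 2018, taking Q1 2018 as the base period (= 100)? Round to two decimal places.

Laspeyres component (base-period weights):
ΣP(Q2 2018)Q(Q1 2018) = 18×72 + 1×56 + 3×43 + 10×34 + 3×92 = 1296 + 56 + 129 + 340 + 276 = 2097
ΣP(Q1 2018)Q(Q1 2018) = 15×72 + 1×56 + 3×43 + 10×34 + 3×92 = 1080 + 56 + 129 + 340 + 276 = 1881
L = 2097 / 1881 × 100 = 111.4833
Paasche component (current-period weights):
ΣP(Q2 2018)Q(Q2 2018) = 18×55 + 1×48 + 3×50 + 10×38 + 3×78 = 990 + 48 + 150 + 380 + 234 = 1802
ΣP(Q1 2018)Q(Q2 2018) = 15×55 + 1×48 + 3×50 + 10×38 + 3×78 = 825 + 48 + 150 + 380 + 234 = 1637
P = 1802 / 1637 × 100 = 110.0794
Fisher = √(L × P) = √(111.4833 × 110.0794) = 110.7791

110.78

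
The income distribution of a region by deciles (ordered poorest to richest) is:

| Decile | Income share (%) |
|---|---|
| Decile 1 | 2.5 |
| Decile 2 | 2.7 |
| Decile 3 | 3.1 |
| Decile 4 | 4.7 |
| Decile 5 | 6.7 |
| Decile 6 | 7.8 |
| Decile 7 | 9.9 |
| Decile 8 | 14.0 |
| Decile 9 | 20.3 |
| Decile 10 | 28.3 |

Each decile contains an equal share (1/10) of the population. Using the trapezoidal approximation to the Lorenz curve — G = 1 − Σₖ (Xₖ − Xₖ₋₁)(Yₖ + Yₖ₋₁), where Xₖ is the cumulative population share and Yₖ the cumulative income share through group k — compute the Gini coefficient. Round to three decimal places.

Cumulative income shares Yₖ: 0.0250, 0.0520, 0.0830, 0.1300, 0.1970, 0.2750, 0.3740, 0.5140, 0.7170, 1.0000
Σ (Xₖ−Xₖ₋₁)(Yₖ+Yₖ₋₁) = (1/10)(0.0250+0.0000) + (1/10)(0.0520+0.0250) + (1/10)(0.0830+0.0520) + (1/10)(0.1300+0.0830) + (1/10)(0.1970+0.1300) + (1/10)(0.2750+0.1970) + (1/10)(0.3740+0.2750) + (1/10)(0.5140+0.3740) + (1/10)(0.7170+0.5140) + (1/10)(1.0000+0.7170)
  = 0.0025 + 0.0077 + 0.0135 + 0.0213 + 0.0327 + 0.0472 + 0.0649 + 0.0888 + 0.1231 + 0.1717 = 0.5734
G = 1 − 0.5734 = 0.4266

0.427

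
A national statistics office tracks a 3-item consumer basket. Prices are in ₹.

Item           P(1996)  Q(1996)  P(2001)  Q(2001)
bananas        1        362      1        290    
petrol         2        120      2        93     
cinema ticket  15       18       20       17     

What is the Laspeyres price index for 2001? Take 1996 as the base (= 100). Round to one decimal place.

110.3

Laspeyres price index uses base-period quantities as weights.
ΣP(2001)·Q(1996) = 1×362 + 2×120 + 20×18 = 362 + 240 + 360 = 962
ΣP(1996)·Q(1996) = 1×362 + 2×120 + 15×18 = 362 + 240 + 270 = 872
Index = 962 / 872 × 100 = 110.3211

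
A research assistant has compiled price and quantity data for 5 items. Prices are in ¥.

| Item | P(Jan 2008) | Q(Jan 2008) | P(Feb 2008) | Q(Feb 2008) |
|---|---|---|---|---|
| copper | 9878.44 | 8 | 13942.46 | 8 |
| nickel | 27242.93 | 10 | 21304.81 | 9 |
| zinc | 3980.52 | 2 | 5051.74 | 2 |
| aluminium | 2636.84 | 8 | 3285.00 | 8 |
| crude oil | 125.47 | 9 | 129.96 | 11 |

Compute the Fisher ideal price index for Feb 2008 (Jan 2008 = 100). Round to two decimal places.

Laspeyres component (base-period weights):
ΣP(Feb 2008)Q(Jan 2008) = 13942.46×8 + 21304.81×10 + 5051.74×2 + 3285.00×8 + 129.96×9 = 111539.68 + 213048.1 + 10103.48 + 26280 + 1169.64 = 362140.9
ΣP(Jan 2008)Q(Jan 2008) = 9878.44×8 + 27242.93×10 + 3980.52×2 + 2636.84×8 + 125.47×9 = 79027.52 + 272429.3 + 7961.04 + 21094.72 + 1129.23 = 381641.81
L = 362140.9 / 381641.81 × 100 = 94.8903
Paasche component (current-period weights):
ΣP(Feb 2008)Q(Feb 2008) = 13942.46×8 + 21304.81×9 + 5051.74×2 + 3285.00×8 + 129.96×11 = 111539.68 + 191743.29 + 10103.48 + 26280 + 1429.56 = 341096.01
ΣP(Jan 2008)Q(Feb 2008) = 9878.44×8 + 27242.93×9 + 3980.52×2 + 2636.84×8 + 125.47×11 = 79027.52 + 245186.37 + 7961.04 + 21094.72 + 1380.17 = 354649.82
P = 341096.01 / 354649.82 × 100 = 96.1783
Fisher = √(L × P) = √(94.8903 × 96.1783) = 95.5321

95.53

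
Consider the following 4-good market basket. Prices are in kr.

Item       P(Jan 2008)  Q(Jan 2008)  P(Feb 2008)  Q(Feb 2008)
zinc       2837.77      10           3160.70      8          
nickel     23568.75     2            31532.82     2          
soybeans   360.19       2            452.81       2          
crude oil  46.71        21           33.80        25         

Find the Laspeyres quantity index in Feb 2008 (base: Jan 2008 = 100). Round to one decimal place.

Laspeyres quantity index uses base-period prices as weights.
ΣP(Jan 2008)·Q(Feb 2008) = 2837.77×8 + 23568.75×2 + 360.19×2 + 46.71×25 = 22702.16 + 47137.5 + 720.38 + 1167.75 = 71727.79
ΣP(Jan 2008)·Q(Jan 2008) = 2837.77×10 + 23568.75×2 + 360.19×2 + 46.71×21 = 28377.7 + 47137.5 + 720.38 + 980.91 = 77216.49
Index = 71727.79 / 77216.49 × 100 = 92.8918

92.9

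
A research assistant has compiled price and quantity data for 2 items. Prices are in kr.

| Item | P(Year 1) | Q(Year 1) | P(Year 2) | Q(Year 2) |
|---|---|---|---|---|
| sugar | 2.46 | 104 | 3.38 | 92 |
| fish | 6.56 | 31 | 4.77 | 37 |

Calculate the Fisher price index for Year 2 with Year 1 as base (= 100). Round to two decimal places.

Laspeyres component (base-period weights):
ΣP(Year 2)Q(Year 1) = 3.38×104 + 4.77×31 = 351.52 + 147.87 = 499.39
ΣP(Year 1)Q(Year 1) = 2.46×104 + 6.56×31 = 255.84 + 203.36 = 459.2
L = 499.39 / 459.2 × 100 = 108.7522
Paasche component (current-period weights):
ΣP(Year 2)Q(Year 2) = 3.38×92 + 4.77×37 = 310.96 + 176.49 = 487.45
ΣP(Year 1)Q(Year 2) = 2.46×92 + 6.56×37 = 226.32 + 242.72 = 469.04
P = 487.45 / 469.04 × 100 = 103.9250
Fisher = √(L × P) = √(108.7522 × 103.9250) = 106.3112

106.31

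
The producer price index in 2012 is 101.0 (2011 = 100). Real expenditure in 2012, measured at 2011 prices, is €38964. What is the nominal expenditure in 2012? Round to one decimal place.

39353.6

Nominal = Real × (Index/100) = 38964 × (101.0/100)
        = 38964 × 1.010 = 39353.6400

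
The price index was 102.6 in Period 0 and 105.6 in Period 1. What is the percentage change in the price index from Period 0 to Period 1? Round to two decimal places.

2.92%

Change = (105.6 − 102.6) / 102.6 × 100
       = 3.0 / 102.6 × 100 = 2.9240%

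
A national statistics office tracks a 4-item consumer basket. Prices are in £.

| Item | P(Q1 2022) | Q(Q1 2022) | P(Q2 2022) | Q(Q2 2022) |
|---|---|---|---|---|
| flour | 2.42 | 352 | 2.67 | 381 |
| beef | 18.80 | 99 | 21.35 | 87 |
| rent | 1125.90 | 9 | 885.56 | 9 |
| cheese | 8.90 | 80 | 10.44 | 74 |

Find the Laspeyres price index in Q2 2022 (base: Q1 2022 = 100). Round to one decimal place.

Laspeyres price index uses base-period quantities as weights.
ΣP(Q2 2022)·Q(Q1 2022) = 2.67×352 + 21.35×99 + 885.56×9 + 10.44×80 = 939.84 + 2113.65 + 7970.04 + 835.2 = 11858.73
ΣP(Q1 2022)·Q(Q1 2022) = 2.42×352 + 18.80×99 + 1125.90×9 + 8.90×80 = 851.84 + 1861.2 + 10133.1 + 712 = 13558.14
Index = 11858.73 / 13558.14 × 100 = 87.4658

87.5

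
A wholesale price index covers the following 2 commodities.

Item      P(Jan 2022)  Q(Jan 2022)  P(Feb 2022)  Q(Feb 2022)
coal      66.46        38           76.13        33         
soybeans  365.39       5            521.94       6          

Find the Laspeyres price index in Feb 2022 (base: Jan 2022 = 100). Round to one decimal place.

126.4

Laspeyres price index uses base-period quantities as weights.
ΣP(Feb 2022)·Q(Jan 2022) = 76.13×38 + 521.94×5 = 2892.94 + 2609.7 = 5502.64
ΣP(Jan 2022)·Q(Jan 2022) = 66.46×38 + 365.39×5 = 2525.48 + 1826.95 = 4352.43
Index = 5502.64 / 4352.43 × 100 = 126.4268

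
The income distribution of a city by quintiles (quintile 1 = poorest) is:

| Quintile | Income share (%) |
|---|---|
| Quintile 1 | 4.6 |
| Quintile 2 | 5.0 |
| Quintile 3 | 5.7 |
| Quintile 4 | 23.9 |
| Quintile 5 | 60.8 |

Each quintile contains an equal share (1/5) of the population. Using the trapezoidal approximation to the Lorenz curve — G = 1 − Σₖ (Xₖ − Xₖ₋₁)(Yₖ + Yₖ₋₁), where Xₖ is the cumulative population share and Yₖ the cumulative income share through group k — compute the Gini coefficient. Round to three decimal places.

0.525

Cumulative income shares Yₖ: 0.0460, 0.0960, 0.1530, 0.3920, 1.0000
Σ (Xₖ−Xₖ₋₁)(Yₖ+Yₖ₋₁) = (1/5)(0.0460+0.0000) + (1/5)(0.0960+0.0460) + (1/5)(0.1530+0.0960) + (1/5)(0.3920+0.1530) + (1/5)(1.0000+0.3920)
  = 0.0092 + 0.0284 + 0.0498 + 0.1090 + 0.2784 = 0.4748
G = 1 − 0.4748 = 0.5252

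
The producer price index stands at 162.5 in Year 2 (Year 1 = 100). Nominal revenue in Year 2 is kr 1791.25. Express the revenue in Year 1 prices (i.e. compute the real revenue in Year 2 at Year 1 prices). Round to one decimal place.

Real = Nominal ÷ (Index/100) = 1791.25 ÷ (162.5/100)
     = 1791.25 ÷ 1.625 = 1102.3077

1102.3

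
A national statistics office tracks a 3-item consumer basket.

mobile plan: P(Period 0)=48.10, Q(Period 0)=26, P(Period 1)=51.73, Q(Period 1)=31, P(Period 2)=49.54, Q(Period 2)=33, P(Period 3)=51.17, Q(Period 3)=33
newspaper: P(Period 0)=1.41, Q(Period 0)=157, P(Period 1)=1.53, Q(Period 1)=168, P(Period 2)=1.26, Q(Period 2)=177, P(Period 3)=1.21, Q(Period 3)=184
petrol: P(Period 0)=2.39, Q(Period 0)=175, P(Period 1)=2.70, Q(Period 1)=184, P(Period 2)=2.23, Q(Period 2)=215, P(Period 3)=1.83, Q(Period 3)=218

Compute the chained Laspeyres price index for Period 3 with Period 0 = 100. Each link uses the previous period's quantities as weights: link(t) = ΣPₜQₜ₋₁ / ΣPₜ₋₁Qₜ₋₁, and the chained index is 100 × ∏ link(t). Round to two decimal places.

97.89

Link Period 0→Period 1:
ΣP(Period 1)Q(Period 0) = 51.73×26 + 1.53×157 + 2.70×175 = 1344.98 + 240.21 + 472.5 = 2057.69
ΣP(Period 0)Q(Period 0) = 48.10×26 + 1.41×157 + 2.39×175 = 1250.6 + 221.37 + 418.25 = 1890.22
link = 2057.69/1890.22 = 1.088598
Link Period 1→Period 2:
ΣP(Period 2)Q(Period 1) = 49.54×31 + 1.26×168 + 2.23×184 = 1535.74 + 211.68 + 410.32 = 2157.74
ΣP(Period 1)Q(Period 1) = 51.73×31 + 1.53×168 + 2.70×184 = 1603.63 + 257.04 + 496.8 = 2357.47
link = 2157.74/2357.47 = 0.915278
Link Period 2→Period 3:
ΣP(Period 3)Q(Period 2) = 51.17×33 + 1.21×177 + 1.83×215 = 1688.61 + 214.17 + 393.45 = 2296.23
ΣP(Period 2)Q(Period 2) = 49.54×33 + 1.26×177 + 2.23×215 = 1634.82 + 223.02 + 479.45 = 2337.29
link = 2296.23/2337.29 = 0.982433
Chained index = 100 × 1.088598 × 0.915278 × 0.982433 = 97.8866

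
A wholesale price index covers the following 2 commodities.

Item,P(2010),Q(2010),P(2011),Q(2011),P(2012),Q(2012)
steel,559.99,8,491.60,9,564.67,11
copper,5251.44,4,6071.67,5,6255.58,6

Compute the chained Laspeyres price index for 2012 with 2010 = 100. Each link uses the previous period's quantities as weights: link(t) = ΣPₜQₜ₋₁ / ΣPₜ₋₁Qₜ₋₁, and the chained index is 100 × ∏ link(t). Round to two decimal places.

Link 2010→2011:
ΣP(2011)Q(2010) = 491.60×8 + 6071.67×4 = 3932.8 + 24286.68 = 28219.48
ΣP(2010)Q(2010) = 559.99×8 + 5251.44×4 = 4479.92 + 21005.76 = 25485.68
link = 28219.48/25485.68 = 1.107268
Link 2011→2012:
ΣP(2012)Q(2011) = 564.67×9 + 6255.58×5 = 5082.03 + 31277.9 = 36359.93
ΣP(2011)Q(2011) = 491.60×9 + 6071.67×5 = 4424.4 + 30358.35 = 34782.75
link = 36359.93/34782.75 = 1.045344
Chained index = 100 × 1.107268 × 1.045344 = 115.7476

115.75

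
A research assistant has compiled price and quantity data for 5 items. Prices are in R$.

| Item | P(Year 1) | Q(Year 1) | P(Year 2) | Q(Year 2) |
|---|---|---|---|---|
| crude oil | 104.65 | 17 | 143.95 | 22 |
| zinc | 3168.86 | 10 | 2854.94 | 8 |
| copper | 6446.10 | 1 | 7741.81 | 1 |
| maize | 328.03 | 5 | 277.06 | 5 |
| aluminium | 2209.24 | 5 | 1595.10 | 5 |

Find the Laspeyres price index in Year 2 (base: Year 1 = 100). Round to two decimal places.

91.44

Laspeyres price index uses base-period quantities as weights.
ΣP(Year 2)·Q(Year 1) = 143.95×17 + 2854.94×10 + 7741.81×1 + 277.06×5 + 1595.10×5 = 2447.15 + 28549.4 + 7741.81 + 1385.3 + 7975.5 = 48099.16
ΣP(Year 1)·Q(Year 1) = 104.65×17 + 3168.86×10 + 6446.10×1 + 328.03×5 + 2209.24×5 = 1779.05 + 31688.6 + 6446.1 + 1640.15 + 11046.2 = 52600.1
Index = 48099.16 / 52600.1 × 100 = 91.4431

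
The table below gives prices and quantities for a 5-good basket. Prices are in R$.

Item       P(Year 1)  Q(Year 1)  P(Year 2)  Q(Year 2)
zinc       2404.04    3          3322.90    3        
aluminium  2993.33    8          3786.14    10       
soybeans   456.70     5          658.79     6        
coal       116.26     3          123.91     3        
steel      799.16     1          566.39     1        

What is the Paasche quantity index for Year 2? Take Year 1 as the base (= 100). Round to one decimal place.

118.5

Paasche quantity index uses current-period prices as weights.
ΣP(Year 2)·Q(Year 2) = 3322.90×3 + 3786.14×10 + 658.79×6 + 123.91×3 + 566.39×1 = 9968.7 + 37861.4 + 3952.74 + 371.73 + 566.39 = 52720.96
ΣP(Year 2)·Q(Year 1) = 3322.90×3 + 3786.14×8 + 658.79×5 + 123.91×3 + 566.39×1 = 9968.7 + 30289.12 + 3293.95 + 371.73 + 566.39 = 44489.89
Index = 52720.96 / 44489.89 × 100 = 118.5010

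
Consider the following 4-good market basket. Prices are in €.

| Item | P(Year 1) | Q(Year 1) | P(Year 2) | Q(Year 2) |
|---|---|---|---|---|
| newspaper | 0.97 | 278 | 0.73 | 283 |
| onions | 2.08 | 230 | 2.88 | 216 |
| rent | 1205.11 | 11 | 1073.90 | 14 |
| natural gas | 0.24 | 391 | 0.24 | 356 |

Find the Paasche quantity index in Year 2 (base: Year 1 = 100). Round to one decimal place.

124.9

Paasche quantity index uses current-period prices as weights.
ΣP(Year 2)·Q(Year 2) = 0.73×283 + 2.88×216 + 1073.90×14 + 0.24×356 = 206.59 + 622.08 + 15034.6 + 85.44 = 15948.71
ΣP(Year 2)·Q(Year 1) = 0.73×278 + 2.88×230 + 1073.90×11 + 0.24×391 = 202.94 + 662.4 + 11812.9 + 93.84 = 12772.08
Index = 15948.71 / 12772.08 × 100 = 124.8717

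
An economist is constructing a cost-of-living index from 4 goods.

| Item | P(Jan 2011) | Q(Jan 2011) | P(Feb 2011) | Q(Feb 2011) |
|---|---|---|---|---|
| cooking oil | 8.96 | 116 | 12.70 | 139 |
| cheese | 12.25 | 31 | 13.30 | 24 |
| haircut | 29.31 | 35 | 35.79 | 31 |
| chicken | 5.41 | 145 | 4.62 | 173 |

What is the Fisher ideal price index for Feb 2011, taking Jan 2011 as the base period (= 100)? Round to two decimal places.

117.96

Laspeyres component (base-period weights):
ΣP(Feb 2011)Q(Jan 2011) = 12.70×116 + 13.30×31 + 35.79×35 + 4.62×145 = 1473.2 + 412.3 + 1252.65 + 669.9 = 3808.05
ΣP(Jan 2011)Q(Jan 2011) = 8.96×116 + 12.25×31 + 29.31×35 + 5.41×145 = 1039.36 + 379.75 + 1025.85 + 784.45 = 3229.41
L = 3808.05 / 3229.41 × 100 = 117.9178
Paasche component (current-period weights):
ΣP(Feb 2011)Q(Feb 2011) = 12.70×139 + 13.30×24 + 35.79×31 + 4.62×173 = 1765.3 + 319.2 + 1109.49 + 799.26 = 3993.25
ΣP(Jan 2011)Q(Feb 2011) = 8.96×139 + 12.25×24 + 29.31×31 + 5.41×173 = 1245.44 + 294 + 908.61 + 935.93 = 3383.98
P = 3993.25 / 3383.98 × 100 = 118.0045
Fisher = √(L × P) = √(117.9178 × 118.0045) = 117.9612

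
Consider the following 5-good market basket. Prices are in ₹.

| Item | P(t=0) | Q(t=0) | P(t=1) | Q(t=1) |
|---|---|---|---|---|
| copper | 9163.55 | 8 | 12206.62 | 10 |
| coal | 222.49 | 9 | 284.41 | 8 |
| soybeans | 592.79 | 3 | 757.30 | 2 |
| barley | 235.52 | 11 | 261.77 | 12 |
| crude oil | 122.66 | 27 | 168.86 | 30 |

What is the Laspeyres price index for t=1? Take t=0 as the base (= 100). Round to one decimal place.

132.5

Laspeyres price index uses base-period quantities as weights.
ΣP(t=1)·Q(t=0) = 12206.62×8 + 284.41×9 + 757.30×3 + 261.77×11 + 168.86×27 = 97652.96 + 2559.69 + 2271.9 + 2879.47 + 4559.22 = 109923.24
ΣP(t=0)·Q(t=0) = 9163.55×8 + 222.49×9 + 592.79×3 + 235.52×11 + 122.66×27 = 73308.4 + 2002.41 + 1778.37 + 2590.72 + 3311.82 = 82991.72
Index = 109923.24 / 82991.72 × 100 = 132.4509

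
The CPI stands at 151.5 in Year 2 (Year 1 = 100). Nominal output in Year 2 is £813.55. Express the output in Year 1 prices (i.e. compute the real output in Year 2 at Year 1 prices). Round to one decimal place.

Real = Nominal ÷ (Index/100) = 813.55 ÷ (151.5/100)
     = 813.55 ÷ 1.515 = 536.9967

537.0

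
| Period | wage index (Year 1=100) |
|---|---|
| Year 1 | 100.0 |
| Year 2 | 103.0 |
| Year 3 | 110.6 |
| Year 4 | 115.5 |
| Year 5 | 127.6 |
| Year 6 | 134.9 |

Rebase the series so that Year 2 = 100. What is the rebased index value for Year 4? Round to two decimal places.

112.14

Rebased(Year 4) = 115.5 / 103.0 × 100 = 112.1359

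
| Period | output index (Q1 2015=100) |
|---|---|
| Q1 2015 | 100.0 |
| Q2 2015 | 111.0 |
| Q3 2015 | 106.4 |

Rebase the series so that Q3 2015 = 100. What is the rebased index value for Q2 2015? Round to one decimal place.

104.3

Rebased(Q2 2015) = 111.0 / 106.4 × 100 = 104.3233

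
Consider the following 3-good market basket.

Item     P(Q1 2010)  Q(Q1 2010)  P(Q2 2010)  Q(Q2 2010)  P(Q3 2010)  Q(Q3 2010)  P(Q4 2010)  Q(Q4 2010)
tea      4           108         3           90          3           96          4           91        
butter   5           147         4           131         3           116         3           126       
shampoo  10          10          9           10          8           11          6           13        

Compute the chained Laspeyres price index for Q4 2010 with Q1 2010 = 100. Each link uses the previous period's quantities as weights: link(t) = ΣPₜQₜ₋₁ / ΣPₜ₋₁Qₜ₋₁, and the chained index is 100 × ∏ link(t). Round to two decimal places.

Link Q1 2010→Q2 2010:
ΣP(Q2 2010)Q(Q1 2010) = 3×108 + 4×147 + 9×10 = 324 + 588 + 90 = 1002
ΣP(Q1 2010)Q(Q1 2010) = 4×108 + 5×147 + 10×10 = 432 + 735 + 100 = 1267
link = 1002/1267 = 0.790845
Link Q2 2010→Q3 2010:
ΣP(Q3 2010)Q(Q2 2010) = 3×90 + 3×131 + 8×10 = 270 + 393 + 80 = 743
ΣP(Q2 2010)Q(Q2 2010) = 3×90 + 4×131 + 9×10 = 270 + 524 + 90 = 884
link = 743/884 = 0.840498
Link Q3 2010→Q4 2010:
ΣP(Q4 2010)Q(Q3 2010) = 4×96 + 3×116 + 6×11 = 384 + 348 + 66 = 798
ΣP(Q3 2010)Q(Q3 2010) = 3×96 + 3×116 + 8×11 = 288 + 348 + 88 = 724
link = 798/724 = 1.102210
Chained index = 100 × 0.790845 × 0.840498 × 1.102210 = 73.2642

73.26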